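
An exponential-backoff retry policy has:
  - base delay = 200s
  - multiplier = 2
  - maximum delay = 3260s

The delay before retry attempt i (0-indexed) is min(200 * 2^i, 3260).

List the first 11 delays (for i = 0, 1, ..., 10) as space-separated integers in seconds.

Answer: 200 400 800 1600 3200 3260 3260 3260 3260 3260 3260

Derivation:
Computing each delay:
  i=0: min(200*2^0, 3260) = 200
  i=1: min(200*2^1, 3260) = 400
  i=2: min(200*2^2, 3260) = 800
  i=3: min(200*2^3, 3260) = 1600
  i=4: min(200*2^4, 3260) = 3200
  i=5: min(200*2^5, 3260) = 3260
  i=6: min(200*2^6, 3260) = 3260
  i=7: min(200*2^7, 3260) = 3260
  i=8: min(200*2^8, 3260) = 3260
  i=9: min(200*2^9, 3260) = 3260
  i=10: min(200*2^10, 3260) = 3260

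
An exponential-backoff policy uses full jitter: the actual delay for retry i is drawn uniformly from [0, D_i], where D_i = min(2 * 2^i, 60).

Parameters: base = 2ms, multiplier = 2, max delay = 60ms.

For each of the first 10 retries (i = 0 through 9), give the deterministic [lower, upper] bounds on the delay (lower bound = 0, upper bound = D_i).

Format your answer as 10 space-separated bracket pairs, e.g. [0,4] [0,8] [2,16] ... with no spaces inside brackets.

Answer: [0,2] [0,4] [0,8] [0,16] [0,32] [0,60] [0,60] [0,60] [0,60] [0,60]

Derivation:
Computing bounds per retry:
  i=0: D_i=min(2*2^0,60)=2, bounds=[0,2]
  i=1: D_i=min(2*2^1,60)=4, bounds=[0,4]
  i=2: D_i=min(2*2^2,60)=8, bounds=[0,8]
  i=3: D_i=min(2*2^3,60)=16, bounds=[0,16]
  i=4: D_i=min(2*2^4,60)=32, bounds=[0,32]
  i=5: D_i=min(2*2^5,60)=60, bounds=[0,60]
  i=6: D_i=min(2*2^6,60)=60, bounds=[0,60]
  i=7: D_i=min(2*2^7,60)=60, bounds=[0,60]
  i=8: D_i=min(2*2^8,60)=60, bounds=[0,60]
  i=9: D_i=min(2*2^9,60)=60, bounds=[0,60]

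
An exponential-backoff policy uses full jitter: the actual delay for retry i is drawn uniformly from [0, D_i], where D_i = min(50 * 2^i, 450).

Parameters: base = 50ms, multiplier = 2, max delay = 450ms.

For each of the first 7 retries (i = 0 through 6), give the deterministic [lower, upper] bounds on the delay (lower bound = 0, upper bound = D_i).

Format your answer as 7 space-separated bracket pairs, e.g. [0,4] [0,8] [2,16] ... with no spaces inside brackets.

Computing bounds per retry:
  i=0: D_i=min(50*2^0,450)=50, bounds=[0,50]
  i=1: D_i=min(50*2^1,450)=100, bounds=[0,100]
  i=2: D_i=min(50*2^2,450)=200, bounds=[0,200]
  i=3: D_i=min(50*2^3,450)=400, bounds=[0,400]
  i=4: D_i=min(50*2^4,450)=450, bounds=[0,450]
  i=5: D_i=min(50*2^5,450)=450, bounds=[0,450]
  i=6: D_i=min(50*2^6,450)=450, bounds=[0,450]

Answer: [0,50] [0,100] [0,200] [0,400] [0,450] [0,450] [0,450]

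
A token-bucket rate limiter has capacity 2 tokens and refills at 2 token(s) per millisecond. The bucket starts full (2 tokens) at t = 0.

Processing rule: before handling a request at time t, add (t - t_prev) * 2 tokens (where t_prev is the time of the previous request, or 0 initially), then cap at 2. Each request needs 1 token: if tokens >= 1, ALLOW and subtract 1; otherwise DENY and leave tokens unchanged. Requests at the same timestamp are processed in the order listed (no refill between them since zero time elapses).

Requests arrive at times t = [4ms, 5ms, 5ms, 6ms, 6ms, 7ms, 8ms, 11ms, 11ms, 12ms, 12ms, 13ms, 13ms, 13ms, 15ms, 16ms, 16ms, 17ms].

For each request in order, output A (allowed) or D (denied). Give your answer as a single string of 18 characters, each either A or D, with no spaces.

Simulating step by step:
  req#1 t=4ms: ALLOW
  req#2 t=5ms: ALLOW
  req#3 t=5ms: ALLOW
  req#4 t=6ms: ALLOW
  req#5 t=6ms: ALLOW
  req#6 t=7ms: ALLOW
  req#7 t=8ms: ALLOW
  req#8 t=11ms: ALLOW
  req#9 t=11ms: ALLOW
  req#10 t=12ms: ALLOW
  req#11 t=12ms: ALLOW
  req#12 t=13ms: ALLOW
  req#13 t=13ms: ALLOW
  req#14 t=13ms: DENY
  req#15 t=15ms: ALLOW
  req#16 t=16ms: ALLOW
  req#17 t=16ms: ALLOW
  req#18 t=17ms: ALLOW

Answer: AAAAAAAAAAAAADAAAA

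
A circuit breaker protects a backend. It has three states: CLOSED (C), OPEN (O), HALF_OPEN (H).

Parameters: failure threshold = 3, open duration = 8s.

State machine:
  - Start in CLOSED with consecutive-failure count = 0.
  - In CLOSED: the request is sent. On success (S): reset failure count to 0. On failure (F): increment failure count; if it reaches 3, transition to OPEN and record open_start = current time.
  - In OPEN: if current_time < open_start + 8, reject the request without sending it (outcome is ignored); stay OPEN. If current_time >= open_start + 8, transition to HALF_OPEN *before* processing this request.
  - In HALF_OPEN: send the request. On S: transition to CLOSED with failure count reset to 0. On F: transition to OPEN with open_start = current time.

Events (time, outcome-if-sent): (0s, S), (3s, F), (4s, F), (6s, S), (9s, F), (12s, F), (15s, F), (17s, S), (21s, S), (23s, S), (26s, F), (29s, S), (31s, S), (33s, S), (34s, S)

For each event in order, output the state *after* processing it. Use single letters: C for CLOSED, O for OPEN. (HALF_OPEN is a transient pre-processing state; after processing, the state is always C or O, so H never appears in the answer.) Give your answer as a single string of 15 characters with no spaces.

State after each event:
  event#1 t=0s outcome=S: state=CLOSED
  event#2 t=3s outcome=F: state=CLOSED
  event#3 t=4s outcome=F: state=CLOSED
  event#4 t=6s outcome=S: state=CLOSED
  event#5 t=9s outcome=F: state=CLOSED
  event#6 t=12s outcome=F: state=CLOSED
  event#7 t=15s outcome=F: state=OPEN
  event#8 t=17s outcome=S: state=OPEN
  event#9 t=21s outcome=S: state=OPEN
  event#10 t=23s outcome=S: state=CLOSED
  event#11 t=26s outcome=F: state=CLOSED
  event#12 t=29s outcome=S: state=CLOSED
  event#13 t=31s outcome=S: state=CLOSED
  event#14 t=33s outcome=S: state=CLOSED
  event#15 t=34s outcome=S: state=CLOSED

Answer: CCCCCCOOOCCCCCC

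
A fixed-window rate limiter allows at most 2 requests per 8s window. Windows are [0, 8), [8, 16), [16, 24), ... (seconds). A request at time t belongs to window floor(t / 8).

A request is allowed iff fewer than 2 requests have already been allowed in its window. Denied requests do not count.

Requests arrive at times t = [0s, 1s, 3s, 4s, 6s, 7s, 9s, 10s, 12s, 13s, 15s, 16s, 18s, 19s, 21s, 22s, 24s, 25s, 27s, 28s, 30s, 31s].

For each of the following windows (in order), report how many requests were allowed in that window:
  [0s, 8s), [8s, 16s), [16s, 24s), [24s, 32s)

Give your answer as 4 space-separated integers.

Processing requests:
  req#1 t=0s (window 0): ALLOW
  req#2 t=1s (window 0): ALLOW
  req#3 t=3s (window 0): DENY
  req#4 t=4s (window 0): DENY
  req#5 t=6s (window 0): DENY
  req#6 t=7s (window 0): DENY
  req#7 t=9s (window 1): ALLOW
  req#8 t=10s (window 1): ALLOW
  req#9 t=12s (window 1): DENY
  req#10 t=13s (window 1): DENY
  req#11 t=15s (window 1): DENY
  req#12 t=16s (window 2): ALLOW
  req#13 t=18s (window 2): ALLOW
  req#14 t=19s (window 2): DENY
  req#15 t=21s (window 2): DENY
  req#16 t=22s (window 2): DENY
  req#17 t=24s (window 3): ALLOW
  req#18 t=25s (window 3): ALLOW
  req#19 t=27s (window 3): DENY
  req#20 t=28s (window 3): DENY
  req#21 t=30s (window 3): DENY
  req#22 t=31s (window 3): DENY

Allowed counts by window: 2 2 2 2

Answer: 2 2 2 2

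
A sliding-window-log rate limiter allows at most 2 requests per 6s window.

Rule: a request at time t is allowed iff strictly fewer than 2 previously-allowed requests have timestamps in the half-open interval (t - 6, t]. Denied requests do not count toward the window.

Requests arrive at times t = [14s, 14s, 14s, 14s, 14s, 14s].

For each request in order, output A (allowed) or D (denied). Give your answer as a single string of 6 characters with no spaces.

Answer: AADDDD

Derivation:
Tracking allowed requests in the window:
  req#1 t=14s: ALLOW
  req#2 t=14s: ALLOW
  req#3 t=14s: DENY
  req#4 t=14s: DENY
  req#5 t=14s: DENY
  req#6 t=14s: DENY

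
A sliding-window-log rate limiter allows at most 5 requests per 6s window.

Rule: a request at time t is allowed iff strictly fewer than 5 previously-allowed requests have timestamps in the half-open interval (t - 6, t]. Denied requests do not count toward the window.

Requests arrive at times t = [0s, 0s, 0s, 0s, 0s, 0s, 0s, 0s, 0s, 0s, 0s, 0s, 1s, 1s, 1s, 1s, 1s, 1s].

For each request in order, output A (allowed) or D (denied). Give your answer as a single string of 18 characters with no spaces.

Tracking allowed requests in the window:
  req#1 t=0s: ALLOW
  req#2 t=0s: ALLOW
  req#3 t=0s: ALLOW
  req#4 t=0s: ALLOW
  req#5 t=0s: ALLOW
  req#6 t=0s: DENY
  req#7 t=0s: DENY
  req#8 t=0s: DENY
  req#9 t=0s: DENY
  req#10 t=0s: DENY
  req#11 t=0s: DENY
  req#12 t=0s: DENY
  req#13 t=1s: DENY
  req#14 t=1s: DENY
  req#15 t=1s: DENY
  req#16 t=1s: DENY
  req#17 t=1s: DENY
  req#18 t=1s: DENY

Answer: AAAAADDDDDDDDDDDDD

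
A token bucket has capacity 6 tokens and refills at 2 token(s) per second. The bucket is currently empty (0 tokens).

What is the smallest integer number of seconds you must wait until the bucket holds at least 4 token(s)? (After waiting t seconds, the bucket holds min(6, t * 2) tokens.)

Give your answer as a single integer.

Need t * 2 >= 4, so t >= 4/2.
Smallest integer t = ceil(4/2) = 2.

Answer: 2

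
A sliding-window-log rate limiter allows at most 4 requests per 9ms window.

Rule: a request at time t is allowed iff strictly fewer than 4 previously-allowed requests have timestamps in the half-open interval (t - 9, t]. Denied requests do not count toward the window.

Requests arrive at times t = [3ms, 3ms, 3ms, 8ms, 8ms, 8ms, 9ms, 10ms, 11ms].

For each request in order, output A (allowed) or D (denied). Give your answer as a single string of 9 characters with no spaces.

Tracking allowed requests in the window:
  req#1 t=3ms: ALLOW
  req#2 t=3ms: ALLOW
  req#3 t=3ms: ALLOW
  req#4 t=8ms: ALLOW
  req#5 t=8ms: DENY
  req#6 t=8ms: DENY
  req#7 t=9ms: DENY
  req#8 t=10ms: DENY
  req#9 t=11ms: DENY

Answer: AAAADDDDD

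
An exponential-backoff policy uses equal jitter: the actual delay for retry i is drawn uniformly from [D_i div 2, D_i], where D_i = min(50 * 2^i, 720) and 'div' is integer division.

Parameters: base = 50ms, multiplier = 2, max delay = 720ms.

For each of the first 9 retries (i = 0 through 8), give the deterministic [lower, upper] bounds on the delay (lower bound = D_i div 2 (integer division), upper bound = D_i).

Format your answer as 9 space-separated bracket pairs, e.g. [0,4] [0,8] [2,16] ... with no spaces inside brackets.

Computing bounds per retry:
  i=0: D_i=min(50*2^0,720)=50, bounds=[25,50]
  i=1: D_i=min(50*2^1,720)=100, bounds=[50,100]
  i=2: D_i=min(50*2^2,720)=200, bounds=[100,200]
  i=3: D_i=min(50*2^3,720)=400, bounds=[200,400]
  i=4: D_i=min(50*2^4,720)=720, bounds=[360,720]
  i=5: D_i=min(50*2^5,720)=720, bounds=[360,720]
  i=6: D_i=min(50*2^6,720)=720, bounds=[360,720]
  i=7: D_i=min(50*2^7,720)=720, bounds=[360,720]
  i=8: D_i=min(50*2^8,720)=720, bounds=[360,720]

Answer: [25,50] [50,100] [100,200] [200,400] [360,720] [360,720] [360,720] [360,720] [360,720]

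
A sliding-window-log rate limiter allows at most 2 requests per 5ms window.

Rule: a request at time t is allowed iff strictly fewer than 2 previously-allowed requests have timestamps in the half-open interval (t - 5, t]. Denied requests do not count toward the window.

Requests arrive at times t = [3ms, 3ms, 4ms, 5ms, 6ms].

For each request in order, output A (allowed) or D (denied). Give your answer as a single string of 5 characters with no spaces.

Tracking allowed requests in the window:
  req#1 t=3ms: ALLOW
  req#2 t=3ms: ALLOW
  req#3 t=4ms: DENY
  req#4 t=5ms: DENY
  req#5 t=6ms: DENY

Answer: AADDD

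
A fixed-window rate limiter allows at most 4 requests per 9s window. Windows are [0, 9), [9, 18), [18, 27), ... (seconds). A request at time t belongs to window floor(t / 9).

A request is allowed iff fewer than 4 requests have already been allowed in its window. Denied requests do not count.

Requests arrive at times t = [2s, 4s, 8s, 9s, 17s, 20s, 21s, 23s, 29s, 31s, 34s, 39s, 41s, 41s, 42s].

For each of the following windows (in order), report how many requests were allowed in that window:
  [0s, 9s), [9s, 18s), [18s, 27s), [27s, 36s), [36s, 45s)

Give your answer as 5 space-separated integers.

Processing requests:
  req#1 t=2s (window 0): ALLOW
  req#2 t=4s (window 0): ALLOW
  req#3 t=8s (window 0): ALLOW
  req#4 t=9s (window 1): ALLOW
  req#5 t=17s (window 1): ALLOW
  req#6 t=20s (window 2): ALLOW
  req#7 t=21s (window 2): ALLOW
  req#8 t=23s (window 2): ALLOW
  req#9 t=29s (window 3): ALLOW
  req#10 t=31s (window 3): ALLOW
  req#11 t=34s (window 3): ALLOW
  req#12 t=39s (window 4): ALLOW
  req#13 t=41s (window 4): ALLOW
  req#14 t=41s (window 4): ALLOW
  req#15 t=42s (window 4): ALLOW

Allowed counts by window: 3 2 3 3 4

Answer: 3 2 3 3 4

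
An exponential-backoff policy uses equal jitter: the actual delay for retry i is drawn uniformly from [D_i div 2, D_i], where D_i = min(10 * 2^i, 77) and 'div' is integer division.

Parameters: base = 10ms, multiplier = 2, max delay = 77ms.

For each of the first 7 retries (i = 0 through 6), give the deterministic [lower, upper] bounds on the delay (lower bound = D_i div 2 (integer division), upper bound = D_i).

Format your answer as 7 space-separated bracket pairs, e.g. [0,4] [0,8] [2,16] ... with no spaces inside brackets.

Answer: [5,10] [10,20] [20,40] [38,77] [38,77] [38,77] [38,77]

Derivation:
Computing bounds per retry:
  i=0: D_i=min(10*2^0,77)=10, bounds=[5,10]
  i=1: D_i=min(10*2^1,77)=20, bounds=[10,20]
  i=2: D_i=min(10*2^2,77)=40, bounds=[20,40]
  i=3: D_i=min(10*2^3,77)=77, bounds=[38,77]
  i=4: D_i=min(10*2^4,77)=77, bounds=[38,77]
  i=5: D_i=min(10*2^5,77)=77, bounds=[38,77]
  i=6: D_i=min(10*2^6,77)=77, bounds=[38,77]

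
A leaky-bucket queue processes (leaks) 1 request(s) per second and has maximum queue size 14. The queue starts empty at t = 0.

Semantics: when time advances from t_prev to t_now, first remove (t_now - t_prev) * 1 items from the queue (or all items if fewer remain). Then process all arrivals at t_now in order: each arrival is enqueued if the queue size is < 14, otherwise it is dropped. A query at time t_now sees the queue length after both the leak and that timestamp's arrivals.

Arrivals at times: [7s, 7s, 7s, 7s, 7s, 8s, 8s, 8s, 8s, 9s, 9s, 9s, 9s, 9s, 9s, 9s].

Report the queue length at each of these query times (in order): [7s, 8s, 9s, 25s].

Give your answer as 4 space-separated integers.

Queue lengths at query times:
  query t=7s: backlog = 5
  query t=8s: backlog = 8
  query t=9s: backlog = 14
  query t=25s: backlog = 0

Answer: 5 8 14 0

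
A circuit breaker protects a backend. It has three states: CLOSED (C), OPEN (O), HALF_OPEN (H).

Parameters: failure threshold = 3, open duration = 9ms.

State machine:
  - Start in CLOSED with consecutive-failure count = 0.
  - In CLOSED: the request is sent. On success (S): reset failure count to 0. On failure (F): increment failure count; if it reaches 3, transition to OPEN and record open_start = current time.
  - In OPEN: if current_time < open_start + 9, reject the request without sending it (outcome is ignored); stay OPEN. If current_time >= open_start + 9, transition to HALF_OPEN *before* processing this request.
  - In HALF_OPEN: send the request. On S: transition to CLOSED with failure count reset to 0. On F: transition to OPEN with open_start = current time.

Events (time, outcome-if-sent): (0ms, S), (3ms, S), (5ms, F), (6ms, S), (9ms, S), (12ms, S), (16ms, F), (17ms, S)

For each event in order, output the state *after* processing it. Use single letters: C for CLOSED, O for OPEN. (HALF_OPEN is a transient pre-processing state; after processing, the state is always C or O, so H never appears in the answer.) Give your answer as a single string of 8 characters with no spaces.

State after each event:
  event#1 t=0ms outcome=S: state=CLOSED
  event#2 t=3ms outcome=S: state=CLOSED
  event#3 t=5ms outcome=F: state=CLOSED
  event#4 t=6ms outcome=S: state=CLOSED
  event#5 t=9ms outcome=S: state=CLOSED
  event#6 t=12ms outcome=S: state=CLOSED
  event#7 t=16ms outcome=F: state=CLOSED
  event#8 t=17ms outcome=S: state=CLOSED

Answer: CCCCCCCC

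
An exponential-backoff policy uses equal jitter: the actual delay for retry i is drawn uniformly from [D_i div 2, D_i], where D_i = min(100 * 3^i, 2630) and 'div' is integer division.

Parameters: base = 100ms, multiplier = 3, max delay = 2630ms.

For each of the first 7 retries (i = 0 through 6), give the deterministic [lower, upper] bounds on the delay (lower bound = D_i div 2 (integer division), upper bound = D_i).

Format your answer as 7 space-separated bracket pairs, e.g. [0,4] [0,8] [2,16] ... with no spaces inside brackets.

Computing bounds per retry:
  i=0: D_i=min(100*3^0,2630)=100, bounds=[50,100]
  i=1: D_i=min(100*3^1,2630)=300, bounds=[150,300]
  i=2: D_i=min(100*3^2,2630)=900, bounds=[450,900]
  i=3: D_i=min(100*3^3,2630)=2630, bounds=[1315,2630]
  i=4: D_i=min(100*3^4,2630)=2630, bounds=[1315,2630]
  i=5: D_i=min(100*3^5,2630)=2630, bounds=[1315,2630]
  i=6: D_i=min(100*3^6,2630)=2630, bounds=[1315,2630]

Answer: [50,100] [150,300] [450,900] [1315,2630] [1315,2630] [1315,2630] [1315,2630]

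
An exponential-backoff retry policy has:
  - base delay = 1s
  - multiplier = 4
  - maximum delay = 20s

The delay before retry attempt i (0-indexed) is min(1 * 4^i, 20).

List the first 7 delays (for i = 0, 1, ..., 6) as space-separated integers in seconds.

Answer: 1 4 16 20 20 20 20

Derivation:
Computing each delay:
  i=0: min(1*4^0, 20) = 1
  i=1: min(1*4^1, 20) = 4
  i=2: min(1*4^2, 20) = 16
  i=3: min(1*4^3, 20) = 20
  i=4: min(1*4^4, 20) = 20
  i=5: min(1*4^5, 20) = 20
  i=6: min(1*4^6, 20) = 20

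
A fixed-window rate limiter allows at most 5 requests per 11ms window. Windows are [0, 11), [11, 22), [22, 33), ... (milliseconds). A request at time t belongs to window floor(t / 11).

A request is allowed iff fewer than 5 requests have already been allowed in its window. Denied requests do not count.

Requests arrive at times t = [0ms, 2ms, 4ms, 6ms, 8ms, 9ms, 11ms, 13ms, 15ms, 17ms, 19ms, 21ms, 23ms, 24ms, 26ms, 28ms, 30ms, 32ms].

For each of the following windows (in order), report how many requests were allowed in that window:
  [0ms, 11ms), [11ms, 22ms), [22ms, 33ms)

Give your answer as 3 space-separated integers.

Processing requests:
  req#1 t=0ms (window 0): ALLOW
  req#2 t=2ms (window 0): ALLOW
  req#3 t=4ms (window 0): ALLOW
  req#4 t=6ms (window 0): ALLOW
  req#5 t=8ms (window 0): ALLOW
  req#6 t=9ms (window 0): DENY
  req#7 t=11ms (window 1): ALLOW
  req#8 t=13ms (window 1): ALLOW
  req#9 t=15ms (window 1): ALLOW
  req#10 t=17ms (window 1): ALLOW
  req#11 t=19ms (window 1): ALLOW
  req#12 t=21ms (window 1): DENY
  req#13 t=23ms (window 2): ALLOW
  req#14 t=24ms (window 2): ALLOW
  req#15 t=26ms (window 2): ALLOW
  req#16 t=28ms (window 2): ALLOW
  req#17 t=30ms (window 2): ALLOW
  req#18 t=32ms (window 2): DENY

Allowed counts by window: 5 5 5

Answer: 5 5 5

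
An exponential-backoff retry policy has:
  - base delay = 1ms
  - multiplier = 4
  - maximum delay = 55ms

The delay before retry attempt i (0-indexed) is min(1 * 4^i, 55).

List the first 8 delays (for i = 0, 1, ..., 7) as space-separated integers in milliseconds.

Computing each delay:
  i=0: min(1*4^0, 55) = 1
  i=1: min(1*4^1, 55) = 4
  i=2: min(1*4^2, 55) = 16
  i=3: min(1*4^3, 55) = 55
  i=4: min(1*4^4, 55) = 55
  i=5: min(1*4^5, 55) = 55
  i=6: min(1*4^6, 55) = 55
  i=7: min(1*4^7, 55) = 55

Answer: 1 4 16 55 55 55 55 55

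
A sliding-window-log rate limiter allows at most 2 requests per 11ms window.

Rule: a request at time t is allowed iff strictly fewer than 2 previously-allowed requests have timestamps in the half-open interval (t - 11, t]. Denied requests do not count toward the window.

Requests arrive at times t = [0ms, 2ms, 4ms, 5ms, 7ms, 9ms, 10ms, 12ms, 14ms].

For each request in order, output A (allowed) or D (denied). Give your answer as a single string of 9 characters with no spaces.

Answer: AADDDDDAA

Derivation:
Tracking allowed requests in the window:
  req#1 t=0ms: ALLOW
  req#2 t=2ms: ALLOW
  req#3 t=4ms: DENY
  req#4 t=5ms: DENY
  req#5 t=7ms: DENY
  req#6 t=9ms: DENY
  req#7 t=10ms: DENY
  req#8 t=12ms: ALLOW
  req#9 t=14ms: ALLOW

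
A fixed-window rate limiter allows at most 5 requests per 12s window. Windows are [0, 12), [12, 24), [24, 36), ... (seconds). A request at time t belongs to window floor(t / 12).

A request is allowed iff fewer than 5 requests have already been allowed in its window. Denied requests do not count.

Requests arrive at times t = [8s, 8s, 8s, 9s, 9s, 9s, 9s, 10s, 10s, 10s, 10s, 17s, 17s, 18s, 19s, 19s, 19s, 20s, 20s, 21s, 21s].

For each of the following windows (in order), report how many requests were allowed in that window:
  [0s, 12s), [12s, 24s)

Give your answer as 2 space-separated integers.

Answer: 5 5

Derivation:
Processing requests:
  req#1 t=8s (window 0): ALLOW
  req#2 t=8s (window 0): ALLOW
  req#3 t=8s (window 0): ALLOW
  req#4 t=9s (window 0): ALLOW
  req#5 t=9s (window 0): ALLOW
  req#6 t=9s (window 0): DENY
  req#7 t=9s (window 0): DENY
  req#8 t=10s (window 0): DENY
  req#9 t=10s (window 0): DENY
  req#10 t=10s (window 0): DENY
  req#11 t=10s (window 0): DENY
  req#12 t=17s (window 1): ALLOW
  req#13 t=17s (window 1): ALLOW
  req#14 t=18s (window 1): ALLOW
  req#15 t=19s (window 1): ALLOW
  req#16 t=19s (window 1): ALLOW
  req#17 t=19s (window 1): DENY
  req#18 t=20s (window 1): DENY
  req#19 t=20s (window 1): DENY
  req#20 t=21s (window 1): DENY
  req#21 t=21s (window 1): DENY

Allowed counts by window: 5 5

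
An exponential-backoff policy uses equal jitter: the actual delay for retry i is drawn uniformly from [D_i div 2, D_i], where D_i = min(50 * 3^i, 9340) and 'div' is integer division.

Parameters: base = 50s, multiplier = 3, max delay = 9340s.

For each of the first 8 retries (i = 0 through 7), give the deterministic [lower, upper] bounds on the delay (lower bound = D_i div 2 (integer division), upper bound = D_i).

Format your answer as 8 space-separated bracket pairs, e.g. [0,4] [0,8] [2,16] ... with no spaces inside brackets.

Computing bounds per retry:
  i=0: D_i=min(50*3^0,9340)=50, bounds=[25,50]
  i=1: D_i=min(50*3^1,9340)=150, bounds=[75,150]
  i=2: D_i=min(50*3^2,9340)=450, bounds=[225,450]
  i=3: D_i=min(50*3^3,9340)=1350, bounds=[675,1350]
  i=4: D_i=min(50*3^4,9340)=4050, bounds=[2025,4050]
  i=5: D_i=min(50*3^5,9340)=9340, bounds=[4670,9340]
  i=6: D_i=min(50*3^6,9340)=9340, bounds=[4670,9340]
  i=7: D_i=min(50*3^7,9340)=9340, bounds=[4670,9340]

Answer: [25,50] [75,150] [225,450] [675,1350] [2025,4050] [4670,9340] [4670,9340] [4670,9340]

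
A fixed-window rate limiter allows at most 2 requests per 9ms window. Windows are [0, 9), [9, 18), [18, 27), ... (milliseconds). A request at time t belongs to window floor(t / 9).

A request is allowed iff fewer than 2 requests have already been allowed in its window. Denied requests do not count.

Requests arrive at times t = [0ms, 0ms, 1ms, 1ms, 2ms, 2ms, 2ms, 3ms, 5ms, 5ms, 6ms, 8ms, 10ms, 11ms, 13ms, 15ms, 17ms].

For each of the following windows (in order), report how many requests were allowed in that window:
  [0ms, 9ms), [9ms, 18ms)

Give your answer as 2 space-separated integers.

Answer: 2 2

Derivation:
Processing requests:
  req#1 t=0ms (window 0): ALLOW
  req#2 t=0ms (window 0): ALLOW
  req#3 t=1ms (window 0): DENY
  req#4 t=1ms (window 0): DENY
  req#5 t=2ms (window 0): DENY
  req#6 t=2ms (window 0): DENY
  req#7 t=2ms (window 0): DENY
  req#8 t=3ms (window 0): DENY
  req#9 t=5ms (window 0): DENY
  req#10 t=5ms (window 0): DENY
  req#11 t=6ms (window 0): DENY
  req#12 t=8ms (window 0): DENY
  req#13 t=10ms (window 1): ALLOW
  req#14 t=11ms (window 1): ALLOW
  req#15 t=13ms (window 1): DENY
  req#16 t=15ms (window 1): DENY
  req#17 t=17ms (window 1): DENY

Allowed counts by window: 2 2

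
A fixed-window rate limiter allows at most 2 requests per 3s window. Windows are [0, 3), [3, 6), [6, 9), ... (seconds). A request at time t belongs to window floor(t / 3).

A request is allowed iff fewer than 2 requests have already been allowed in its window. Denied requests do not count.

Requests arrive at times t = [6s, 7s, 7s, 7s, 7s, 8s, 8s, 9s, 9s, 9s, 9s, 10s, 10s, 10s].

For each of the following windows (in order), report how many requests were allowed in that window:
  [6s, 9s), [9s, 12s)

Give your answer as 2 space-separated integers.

Answer: 2 2

Derivation:
Processing requests:
  req#1 t=6s (window 2): ALLOW
  req#2 t=7s (window 2): ALLOW
  req#3 t=7s (window 2): DENY
  req#4 t=7s (window 2): DENY
  req#5 t=7s (window 2): DENY
  req#6 t=8s (window 2): DENY
  req#7 t=8s (window 2): DENY
  req#8 t=9s (window 3): ALLOW
  req#9 t=9s (window 3): ALLOW
  req#10 t=9s (window 3): DENY
  req#11 t=9s (window 3): DENY
  req#12 t=10s (window 3): DENY
  req#13 t=10s (window 3): DENY
  req#14 t=10s (window 3): DENY

Allowed counts by window: 2 2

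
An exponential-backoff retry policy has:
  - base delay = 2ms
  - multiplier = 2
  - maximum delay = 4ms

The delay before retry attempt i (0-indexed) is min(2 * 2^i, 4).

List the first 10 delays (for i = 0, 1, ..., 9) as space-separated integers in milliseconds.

Answer: 2 4 4 4 4 4 4 4 4 4

Derivation:
Computing each delay:
  i=0: min(2*2^0, 4) = 2
  i=1: min(2*2^1, 4) = 4
  i=2: min(2*2^2, 4) = 4
  i=3: min(2*2^3, 4) = 4
  i=4: min(2*2^4, 4) = 4
  i=5: min(2*2^5, 4) = 4
  i=6: min(2*2^6, 4) = 4
  i=7: min(2*2^7, 4) = 4
  i=8: min(2*2^8, 4) = 4
  i=9: min(2*2^9, 4) = 4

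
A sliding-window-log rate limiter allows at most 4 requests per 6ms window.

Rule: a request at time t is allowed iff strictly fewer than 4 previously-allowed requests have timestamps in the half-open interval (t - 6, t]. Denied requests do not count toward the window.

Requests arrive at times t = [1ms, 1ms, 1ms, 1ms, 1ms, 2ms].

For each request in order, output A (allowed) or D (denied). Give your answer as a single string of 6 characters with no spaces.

Tracking allowed requests in the window:
  req#1 t=1ms: ALLOW
  req#2 t=1ms: ALLOW
  req#3 t=1ms: ALLOW
  req#4 t=1ms: ALLOW
  req#5 t=1ms: DENY
  req#6 t=2ms: DENY

Answer: AAAADD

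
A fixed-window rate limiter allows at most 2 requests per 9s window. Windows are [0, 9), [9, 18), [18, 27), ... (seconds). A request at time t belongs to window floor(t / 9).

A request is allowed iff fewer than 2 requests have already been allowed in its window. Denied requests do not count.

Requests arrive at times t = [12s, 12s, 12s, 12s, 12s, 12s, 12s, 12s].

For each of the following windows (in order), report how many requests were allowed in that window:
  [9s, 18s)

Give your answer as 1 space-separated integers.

Answer: 2

Derivation:
Processing requests:
  req#1 t=12s (window 1): ALLOW
  req#2 t=12s (window 1): ALLOW
  req#3 t=12s (window 1): DENY
  req#4 t=12s (window 1): DENY
  req#5 t=12s (window 1): DENY
  req#6 t=12s (window 1): DENY
  req#7 t=12s (window 1): DENY
  req#8 t=12s (window 1): DENY

Allowed counts by window: 2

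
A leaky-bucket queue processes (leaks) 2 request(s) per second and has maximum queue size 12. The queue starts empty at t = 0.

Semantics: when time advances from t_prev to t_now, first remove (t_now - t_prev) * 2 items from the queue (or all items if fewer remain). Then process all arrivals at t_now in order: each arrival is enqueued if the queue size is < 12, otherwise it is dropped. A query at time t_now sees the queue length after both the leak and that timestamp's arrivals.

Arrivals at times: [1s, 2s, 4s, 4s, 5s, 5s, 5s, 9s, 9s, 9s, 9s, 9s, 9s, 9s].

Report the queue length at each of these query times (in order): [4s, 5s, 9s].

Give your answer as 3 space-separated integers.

Answer: 2 3 7

Derivation:
Queue lengths at query times:
  query t=4s: backlog = 2
  query t=5s: backlog = 3
  query t=9s: backlog = 7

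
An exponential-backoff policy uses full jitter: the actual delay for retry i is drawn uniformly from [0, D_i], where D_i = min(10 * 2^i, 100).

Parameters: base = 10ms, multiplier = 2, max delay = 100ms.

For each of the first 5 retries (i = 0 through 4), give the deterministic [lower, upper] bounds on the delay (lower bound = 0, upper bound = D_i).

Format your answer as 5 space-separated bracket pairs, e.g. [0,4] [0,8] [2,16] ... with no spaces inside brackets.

Computing bounds per retry:
  i=0: D_i=min(10*2^0,100)=10, bounds=[0,10]
  i=1: D_i=min(10*2^1,100)=20, bounds=[0,20]
  i=2: D_i=min(10*2^2,100)=40, bounds=[0,40]
  i=3: D_i=min(10*2^3,100)=80, bounds=[0,80]
  i=4: D_i=min(10*2^4,100)=100, bounds=[0,100]

Answer: [0,10] [0,20] [0,40] [0,80] [0,100]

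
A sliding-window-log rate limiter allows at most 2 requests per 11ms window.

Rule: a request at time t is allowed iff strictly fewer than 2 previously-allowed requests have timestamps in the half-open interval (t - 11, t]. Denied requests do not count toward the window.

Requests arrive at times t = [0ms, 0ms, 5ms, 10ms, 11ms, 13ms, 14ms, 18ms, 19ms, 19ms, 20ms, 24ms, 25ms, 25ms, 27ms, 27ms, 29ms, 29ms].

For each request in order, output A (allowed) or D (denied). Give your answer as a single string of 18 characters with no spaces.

Answer: AADDAADDDDDAADDDDD

Derivation:
Tracking allowed requests in the window:
  req#1 t=0ms: ALLOW
  req#2 t=0ms: ALLOW
  req#3 t=5ms: DENY
  req#4 t=10ms: DENY
  req#5 t=11ms: ALLOW
  req#6 t=13ms: ALLOW
  req#7 t=14ms: DENY
  req#8 t=18ms: DENY
  req#9 t=19ms: DENY
  req#10 t=19ms: DENY
  req#11 t=20ms: DENY
  req#12 t=24ms: ALLOW
  req#13 t=25ms: ALLOW
  req#14 t=25ms: DENY
  req#15 t=27ms: DENY
  req#16 t=27ms: DENY
  req#17 t=29ms: DENY
  req#18 t=29ms: DENY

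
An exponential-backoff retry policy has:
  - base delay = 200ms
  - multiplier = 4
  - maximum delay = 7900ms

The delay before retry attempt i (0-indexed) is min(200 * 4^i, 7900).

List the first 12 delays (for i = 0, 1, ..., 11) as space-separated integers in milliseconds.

Answer: 200 800 3200 7900 7900 7900 7900 7900 7900 7900 7900 7900

Derivation:
Computing each delay:
  i=0: min(200*4^0, 7900) = 200
  i=1: min(200*4^1, 7900) = 800
  i=2: min(200*4^2, 7900) = 3200
  i=3: min(200*4^3, 7900) = 7900
  i=4: min(200*4^4, 7900) = 7900
  i=5: min(200*4^5, 7900) = 7900
  i=6: min(200*4^6, 7900) = 7900
  i=7: min(200*4^7, 7900) = 7900
  i=8: min(200*4^8, 7900) = 7900
  i=9: min(200*4^9, 7900) = 7900
  i=10: min(200*4^10, 7900) = 7900
  i=11: min(200*4^11, 7900) = 7900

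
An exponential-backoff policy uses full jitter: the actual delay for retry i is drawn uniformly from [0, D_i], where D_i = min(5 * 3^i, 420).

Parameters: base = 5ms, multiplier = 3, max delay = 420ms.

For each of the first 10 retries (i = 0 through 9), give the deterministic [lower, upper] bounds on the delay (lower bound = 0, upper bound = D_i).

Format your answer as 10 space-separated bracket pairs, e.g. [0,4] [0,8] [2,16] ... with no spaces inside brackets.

Answer: [0,5] [0,15] [0,45] [0,135] [0,405] [0,420] [0,420] [0,420] [0,420] [0,420]

Derivation:
Computing bounds per retry:
  i=0: D_i=min(5*3^0,420)=5, bounds=[0,5]
  i=1: D_i=min(5*3^1,420)=15, bounds=[0,15]
  i=2: D_i=min(5*3^2,420)=45, bounds=[0,45]
  i=3: D_i=min(5*3^3,420)=135, bounds=[0,135]
  i=4: D_i=min(5*3^4,420)=405, bounds=[0,405]
  i=5: D_i=min(5*3^5,420)=420, bounds=[0,420]
  i=6: D_i=min(5*3^6,420)=420, bounds=[0,420]
  i=7: D_i=min(5*3^7,420)=420, bounds=[0,420]
  i=8: D_i=min(5*3^8,420)=420, bounds=[0,420]
  i=9: D_i=min(5*3^9,420)=420, bounds=[0,420]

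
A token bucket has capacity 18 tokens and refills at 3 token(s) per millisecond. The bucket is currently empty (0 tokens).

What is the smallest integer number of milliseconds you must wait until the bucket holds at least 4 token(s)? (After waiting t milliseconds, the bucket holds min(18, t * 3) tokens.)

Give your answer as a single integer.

Answer: 2

Derivation:
Need t * 3 >= 4, so t >= 4/3.
Smallest integer t = ceil(4/3) = 2.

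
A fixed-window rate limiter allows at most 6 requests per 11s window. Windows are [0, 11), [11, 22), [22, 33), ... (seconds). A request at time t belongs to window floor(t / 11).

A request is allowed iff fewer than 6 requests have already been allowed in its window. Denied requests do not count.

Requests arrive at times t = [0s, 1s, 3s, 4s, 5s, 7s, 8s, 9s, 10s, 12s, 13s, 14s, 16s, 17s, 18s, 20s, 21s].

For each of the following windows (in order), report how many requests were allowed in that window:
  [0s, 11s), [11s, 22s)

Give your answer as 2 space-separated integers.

Processing requests:
  req#1 t=0s (window 0): ALLOW
  req#2 t=1s (window 0): ALLOW
  req#3 t=3s (window 0): ALLOW
  req#4 t=4s (window 0): ALLOW
  req#5 t=5s (window 0): ALLOW
  req#6 t=7s (window 0): ALLOW
  req#7 t=8s (window 0): DENY
  req#8 t=9s (window 0): DENY
  req#9 t=10s (window 0): DENY
  req#10 t=12s (window 1): ALLOW
  req#11 t=13s (window 1): ALLOW
  req#12 t=14s (window 1): ALLOW
  req#13 t=16s (window 1): ALLOW
  req#14 t=17s (window 1): ALLOW
  req#15 t=18s (window 1): ALLOW
  req#16 t=20s (window 1): DENY
  req#17 t=21s (window 1): DENY

Allowed counts by window: 6 6

Answer: 6 6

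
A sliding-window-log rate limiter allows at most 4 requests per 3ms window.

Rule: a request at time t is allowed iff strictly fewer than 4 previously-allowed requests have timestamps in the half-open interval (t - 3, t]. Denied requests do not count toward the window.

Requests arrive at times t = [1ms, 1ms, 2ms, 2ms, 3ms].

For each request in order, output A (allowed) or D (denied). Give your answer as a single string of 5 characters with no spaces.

Tracking allowed requests in the window:
  req#1 t=1ms: ALLOW
  req#2 t=1ms: ALLOW
  req#3 t=2ms: ALLOW
  req#4 t=2ms: ALLOW
  req#5 t=3ms: DENY

Answer: AAAAD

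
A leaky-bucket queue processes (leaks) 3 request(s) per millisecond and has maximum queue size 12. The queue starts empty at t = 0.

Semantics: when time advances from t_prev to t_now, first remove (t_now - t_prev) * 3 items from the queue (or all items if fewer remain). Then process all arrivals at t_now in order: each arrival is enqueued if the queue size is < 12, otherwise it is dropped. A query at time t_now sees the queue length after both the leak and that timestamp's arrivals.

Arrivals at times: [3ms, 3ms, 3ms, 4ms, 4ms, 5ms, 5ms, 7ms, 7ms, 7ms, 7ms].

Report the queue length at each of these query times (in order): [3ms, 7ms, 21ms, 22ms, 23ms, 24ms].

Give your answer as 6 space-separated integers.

Queue lengths at query times:
  query t=3ms: backlog = 3
  query t=7ms: backlog = 4
  query t=21ms: backlog = 0
  query t=22ms: backlog = 0
  query t=23ms: backlog = 0
  query t=24ms: backlog = 0

Answer: 3 4 0 0 0 0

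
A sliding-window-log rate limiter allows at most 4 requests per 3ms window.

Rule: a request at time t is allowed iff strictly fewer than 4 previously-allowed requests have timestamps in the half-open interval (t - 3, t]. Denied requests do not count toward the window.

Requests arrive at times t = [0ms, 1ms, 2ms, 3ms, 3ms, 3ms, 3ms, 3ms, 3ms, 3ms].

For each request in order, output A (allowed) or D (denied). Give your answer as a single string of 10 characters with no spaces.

Tracking allowed requests in the window:
  req#1 t=0ms: ALLOW
  req#2 t=1ms: ALLOW
  req#3 t=2ms: ALLOW
  req#4 t=3ms: ALLOW
  req#5 t=3ms: ALLOW
  req#6 t=3ms: DENY
  req#7 t=3ms: DENY
  req#8 t=3ms: DENY
  req#9 t=3ms: DENY
  req#10 t=3ms: DENY

Answer: AAAAADDDDD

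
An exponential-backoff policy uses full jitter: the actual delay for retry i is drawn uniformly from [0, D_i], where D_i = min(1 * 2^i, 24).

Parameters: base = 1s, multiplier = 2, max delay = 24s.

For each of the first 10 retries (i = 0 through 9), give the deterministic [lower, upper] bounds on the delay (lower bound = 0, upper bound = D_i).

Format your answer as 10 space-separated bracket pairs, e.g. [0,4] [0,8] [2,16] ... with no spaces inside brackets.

Computing bounds per retry:
  i=0: D_i=min(1*2^0,24)=1, bounds=[0,1]
  i=1: D_i=min(1*2^1,24)=2, bounds=[0,2]
  i=2: D_i=min(1*2^2,24)=4, bounds=[0,4]
  i=3: D_i=min(1*2^3,24)=8, bounds=[0,8]
  i=4: D_i=min(1*2^4,24)=16, bounds=[0,16]
  i=5: D_i=min(1*2^5,24)=24, bounds=[0,24]
  i=6: D_i=min(1*2^6,24)=24, bounds=[0,24]
  i=7: D_i=min(1*2^7,24)=24, bounds=[0,24]
  i=8: D_i=min(1*2^8,24)=24, bounds=[0,24]
  i=9: D_i=min(1*2^9,24)=24, bounds=[0,24]

Answer: [0,1] [0,2] [0,4] [0,8] [0,16] [0,24] [0,24] [0,24] [0,24] [0,24]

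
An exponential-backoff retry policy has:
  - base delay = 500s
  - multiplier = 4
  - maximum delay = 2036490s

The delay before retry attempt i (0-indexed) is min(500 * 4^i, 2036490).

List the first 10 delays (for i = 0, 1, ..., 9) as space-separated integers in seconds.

Answer: 500 2000 8000 32000 128000 512000 2036490 2036490 2036490 2036490

Derivation:
Computing each delay:
  i=0: min(500*4^0, 2036490) = 500
  i=1: min(500*4^1, 2036490) = 2000
  i=2: min(500*4^2, 2036490) = 8000
  i=3: min(500*4^3, 2036490) = 32000
  i=4: min(500*4^4, 2036490) = 128000
  i=5: min(500*4^5, 2036490) = 512000
  i=6: min(500*4^6, 2036490) = 2036490
  i=7: min(500*4^7, 2036490) = 2036490
  i=8: min(500*4^8, 2036490) = 2036490
  i=9: min(500*4^9, 2036490) = 2036490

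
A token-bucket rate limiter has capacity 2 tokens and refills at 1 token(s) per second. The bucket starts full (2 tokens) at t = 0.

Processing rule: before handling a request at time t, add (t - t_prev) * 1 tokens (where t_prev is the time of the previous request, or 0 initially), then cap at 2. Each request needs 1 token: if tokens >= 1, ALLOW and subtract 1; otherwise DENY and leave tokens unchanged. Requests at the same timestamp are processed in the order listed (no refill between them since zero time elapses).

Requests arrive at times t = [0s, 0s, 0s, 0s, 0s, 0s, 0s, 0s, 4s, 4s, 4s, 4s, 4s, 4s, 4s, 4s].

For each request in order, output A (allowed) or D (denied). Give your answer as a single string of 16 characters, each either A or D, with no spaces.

Simulating step by step:
  req#1 t=0s: ALLOW
  req#2 t=0s: ALLOW
  req#3 t=0s: DENY
  req#4 t=0s: DENY
  req#5 t=0s: DENY
  req#6 t=0s: DENY
  req#7 t=0s: DENY
  req#8 t=0s: DENY
  req#9 t=4s: ALLOW
  req#10 t=4s: ALLOW
  req#11 t=4s: DENY
  req#12 t=4s: DENY
  req#13 t=4s: DENY
  req#14 t=4s: DENY
  req#15 t=4s: DENY
  req#16 t=4s: DENY

Answer: AADDDDDDAADDDDDD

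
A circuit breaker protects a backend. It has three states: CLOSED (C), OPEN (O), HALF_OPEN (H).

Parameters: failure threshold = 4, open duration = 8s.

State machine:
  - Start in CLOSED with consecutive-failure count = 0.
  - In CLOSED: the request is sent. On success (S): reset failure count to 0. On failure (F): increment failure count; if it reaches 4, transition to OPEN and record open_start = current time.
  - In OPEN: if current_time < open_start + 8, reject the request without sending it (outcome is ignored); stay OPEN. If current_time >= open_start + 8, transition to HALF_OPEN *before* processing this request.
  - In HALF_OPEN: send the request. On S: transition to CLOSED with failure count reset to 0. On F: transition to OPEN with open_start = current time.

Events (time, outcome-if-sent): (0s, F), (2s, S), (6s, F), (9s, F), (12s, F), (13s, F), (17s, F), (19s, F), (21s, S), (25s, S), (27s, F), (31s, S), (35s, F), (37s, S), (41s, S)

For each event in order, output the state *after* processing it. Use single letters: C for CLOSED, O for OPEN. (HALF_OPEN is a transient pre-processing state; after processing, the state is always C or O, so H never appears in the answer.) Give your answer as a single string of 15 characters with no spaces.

Answer: CCCCCOOOCCCCCCC

Derivation:
State after each event:
  event#1 t=0s outcome=F: state=CLOSED
  event#2 t=2s outcome=S: state=CLOSED
  event#3 t=6s outcome=F: state=CLOSED
  event#4 t=9s outcome=F: state=CLOSED
  event#5 t=12s outcome=F: state=CLOSED
  event#6 t=13s outcome=F: state=OPEN
  event#7 t=17s outcome=F: state=OPEN
  event#8 t=19s outcome=F: state=OPEN
  event#9 t=21s outcome=S: state=CLOSED
  event#10 t=25s outcome=S: state=CLOSED
  event#11 t=27s outcome=F: state=CLOSED
  event#12 t=31s outcome=S: state=CLOSED
  event#13 t=35s outcome=F: state=CLOSED
  event#14 t=37s outcome=S: state=CLOSED
  event#15 t=41s outcome=S: state=CLOSED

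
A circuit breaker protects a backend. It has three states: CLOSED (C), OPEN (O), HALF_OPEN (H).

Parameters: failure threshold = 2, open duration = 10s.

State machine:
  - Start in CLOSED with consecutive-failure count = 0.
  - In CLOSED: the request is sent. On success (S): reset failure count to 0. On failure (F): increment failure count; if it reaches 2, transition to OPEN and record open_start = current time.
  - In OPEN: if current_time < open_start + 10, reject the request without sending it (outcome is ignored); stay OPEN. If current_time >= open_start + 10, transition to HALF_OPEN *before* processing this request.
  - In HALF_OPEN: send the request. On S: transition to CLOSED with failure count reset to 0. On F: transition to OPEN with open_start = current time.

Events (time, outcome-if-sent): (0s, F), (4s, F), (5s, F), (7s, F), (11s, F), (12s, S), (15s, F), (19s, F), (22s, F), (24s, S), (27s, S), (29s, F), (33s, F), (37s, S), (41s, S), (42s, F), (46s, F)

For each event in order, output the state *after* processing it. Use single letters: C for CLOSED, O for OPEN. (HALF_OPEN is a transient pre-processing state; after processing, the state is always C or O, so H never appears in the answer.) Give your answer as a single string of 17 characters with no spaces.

Answer: COOOOOOOOOCCOOOOO

Derivation:
State after each event:
  event#1 t=0s outcome=F: state=CLOSED
  event#2 t=4s outcome=F: state=OPEN
  event#3 t=5s outcome=F: state=OPEN
  event#4 t=7s outcome=F: state=OPEN
  event#5 t=11s outcome=F: state=OPEN
  event#6 t=12s outcome=S: state=OPEN
  event#7 t=15s outcome=F: state=OPEN
  event#8 t=19s outcome=F: state=OPEN
  event#9 t=22s outcome=F: state=OPEN
  event#10 t=24s outcome=S: state=OPEN
  event#11 t=27s outcome=S: state=CLOSED
  event#12 t=29s outcome=F: state=CLOSED
  event#13 t=33s outcome=F: state=OPEN
  event#14 t=37s outcome=S: state=OPEN
  event#15 t=41s outcome=S: state=OPEN
  event#16 t=42s outcome=F: state=OPEN
  event#17 t=46s outcome=F: state=OPEN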